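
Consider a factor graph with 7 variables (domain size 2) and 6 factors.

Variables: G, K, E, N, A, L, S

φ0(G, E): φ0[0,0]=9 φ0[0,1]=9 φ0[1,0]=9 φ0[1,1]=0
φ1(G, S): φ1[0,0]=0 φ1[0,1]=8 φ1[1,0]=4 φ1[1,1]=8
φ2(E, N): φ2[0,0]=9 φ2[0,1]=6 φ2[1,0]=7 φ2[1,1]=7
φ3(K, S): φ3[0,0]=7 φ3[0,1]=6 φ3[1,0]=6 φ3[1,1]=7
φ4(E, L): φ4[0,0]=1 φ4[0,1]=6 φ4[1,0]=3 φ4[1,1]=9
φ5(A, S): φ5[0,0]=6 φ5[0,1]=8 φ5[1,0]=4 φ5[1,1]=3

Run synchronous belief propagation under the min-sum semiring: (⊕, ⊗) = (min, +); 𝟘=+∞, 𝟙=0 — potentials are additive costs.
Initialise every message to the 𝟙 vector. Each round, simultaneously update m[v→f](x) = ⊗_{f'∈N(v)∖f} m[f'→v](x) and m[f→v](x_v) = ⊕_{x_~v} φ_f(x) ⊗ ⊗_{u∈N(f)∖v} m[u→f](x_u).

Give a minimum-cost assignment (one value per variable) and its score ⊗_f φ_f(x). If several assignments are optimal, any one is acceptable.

assignment: (G=1, K=1, E=1, N=0, A=1, L=0, S=0); score = 24

init: all messages = 𝟙 over 2 values
r1 m[φ0→G] = [9, 0]
r1 m[φ0→E] = [9, 0]
r1 m[φ1→G] = [0, 4]
r1 m[φ1→S] = [0, 8]
r1 m[φ2→E] = [6, 7]
r1 m[φ2→N] = [7, 6]
r1 m[φ3→K] = [6, 6]
r1 m[φ3→S] = [6, 6]
r1 m[φ4→E] = [1, 3]
r1 m[φ4→L] = [1, 6]
r1 m[φ5→A] = [6, 3]
r1 m[φ5→S] = [4, 3]
r1 m[G→φ0] = [0, 0]
r1 m[G→φ1] = [0, 0]
r1 m[K→φ3] = [0, 0]
r1 m[E→φ0] = [0, 0]
r1 m[E→φ2] = [0, 0]
r1 m[E→φ4] = [0, 0]
r1 m[N→φ2] = [0, 0]
r1 m[A→φ5] = [0, 0]
r1 m[L→φ4] = [0, 0]
r1 m[S→φ1] = [0, 0]
r1 m[S→φ3] = [0, 0]
r1 m[S→φ5] = [0, 0]
r2 m[φ0→G] = [9, 0]
r2 m[φ0→E] = [9, 0]
r2 m[φ1→G] = [0, 4]
r2 m[φ1→S] = [0, 8]
r2 m[φ2→E] = [6, 7]
r2 m[φ2→N] = [7, 6]
r2 m[φ3→K] = [6, 6]
r2 m[φ3→S] = [6, 6]
r2 m[φ4→E] = [1, 3]
r2 m[φ4→L] = [1, 6]
r2 m[φ5→A] = [6, 3]
r2 m[φ5→S] = [4, 3]
r2 m[G→φ0] = [0, 4]
r2 m[G→φ1] = [9, 0]
r2 m[K→φ3] = [0, 0]
r2 m[E→φ0] = [7, 10]
r2 m[E→φ2] = [10, 3]
r2 m[E→φ4] = [15, 7]
r2 m[N→φ2] = [0, 0]
r2 m[A→φ5] = [0, 0]
r2 m[L→φ4] = [0, 0]
r2 m[S→φ1] = [10, 9]
r2 m[S→φ3] = [4, 11]
r2 m[S→φ5] = [6, 14]
r3 m[φ0→G] = [16, 10]
r3 m[φ0→E] = [9, 4]
r3 m[φ1→G] = [10, 14]
r3 m[φ1→S] = [4, 8]
r3 m[φ2→E] = [6, 7]
r3 m[φ2→N] = [10, 10]
r3 m[φ3→K] = [11, 10]
r3 m[φ3→S] = [6, 6]
r3 m[φ4→E] = [1, 3]
r3 m[φ4→L] = [10, 16]
r3 m[φ5→A] = [12, 10]
r3 m[φ5→S] = [4, 3]
r3 m[G→φ0] = [0, 4]
r3 m[G→φ1] = [9, 0]
r3 m[K→φ3] = [0, 0]
r3 m[E→φ0] = [7, 10]
r3 m[E→φ2] = [10, 3]
r3 m[E→φ4] = [15, 7]
r3 m[N→φ2] = [0, 0]
r3 m[A→φ5] = [0, 0]
r3 m[L→φ4] = [0, 0]
r3 m[S→φ1] = [10, 9]
r3 m[S→φ3] = [4, 11]
r3 m[S→φ5] = [6, 14]
r4 m[φ0→G] = [16, 10]
r4 m[φ0→E] = [9, 4]
r4 m[φ1→G] = [10, 14]
r4 m[φ1→S] = [4, 8]
r4 m[φ2→E] = [6, 7]
r4 m[φ2→N] = [10, 10]
r4 m[φ3→K] = [11, 10]
r4 m[φ3→S] = [6, 6]
r4 m[φ4→E] = [1, 3]
r4 m[φ4→L] = [10, 16]
r4 m[φ5→A] = [12, 10]
r4 m[φ5→S] = [4, 3]
r4 m[G→φ0] = [10, 14]
r4 m[G→φ1] = [16, 10]
r4 m[K→φ3] = [0, 0]
r4 m[E→φ0] = [7, 10]
r4 m[E→φ2] = [10, 7]
r4 m[E→φ4] = [15, 11]
r4 m[N→φ2] = [0, 0]
r4 m[A→φ5] = [0, 0]
r4 m[L→φ4] = [0, 0]
r4 m[S→φ1] = [10, 9]
r4 m[S→φ3] = [8, 11]
r4 m[S→φ5] = [10, 14]
r5 m[φ0→G] = [16, 10]
r5 m[φ0→E] = [19, 14]
r5 m[φ1→G] = [10, 14]
r5 m[φ1→S] = [14, 18]
r5 m[φ2→E] = [6, 7]
r5 m[φ2→N] = [14, 14]
r5 m[φ3→K] = [15, 14]
r5 m[φ3→S] = [6, 6]
r5 m[φ4→E] = [1, 3]
r5 m[φ4→L] = [14, 20]
r5 m[φ5→A] = [16, 14]
r5 m[φ5→S] = [4, 3]
r5 m[G→φ0] = [10, 14]
r5 m[G→φ1] = [16, 10]
r5 m[K→φ3] = [0, 0]
r5 m[E→φ0] = [7, 10]
r5 m[E→φ2] = [10, 7]
r5 m[E→φ4] = [15, 11]
r5 m[N→φ2] = [0, 0]
r5 m[A→φ5] = [0, 0]
r5 m[L→φ4] = [0, 0]
r5 m[S→φ1] = [10, 9]
r5 m[S→φ3] = [8, 11]
r5 m[S→φ5] = [10, 14]
r6 m[φ0→G] = [16, 10]
r6 m[φ0→E] = [19, 14]
r6 m[φ1→G] = [10, 14]
r6 m[φ1→S] = [14, 18]
r6 m[φ2→E] = [6, 7]
r6 m[φ2→N] = [14, 14]
r6 m[φ3→K] = [15, 14]
r6 m[φ3→S] = [6, 6]
r6 m[φ4→E] = [1, 3]
r6 m[φ4→L] = [14, 20]
r6 m[φ5→A] = [16, 14]
r6 m[φ5→S] = [4, 3]
r6 m[G→φ0] = [10, 14]
r6 m[G→φ1] = [16, 10]
r6 m[K→φ3] = [0, 0]
r6 m[E→φ0] = [7, 10]
r6 m[E→φ2] = [20, 17]
r6 m[E→φ4] = [25, 21]
r6 m[N→φ2] = [0, 0]
r6 m[A→φ5] = [0, 0]
r6 m[L→φ4] = [0, 0]
r6 m[S→φ1] = [10, 9]
r6 m[S→φ3] = [18, 21]
r6 m[S→φ5] = [20, 24]
r7 m[φ0→G] = [16, 10]
r7 m[φ0→E] = [19, 14]
r7 m[φ1→G] = [10, 14]
r7 m[φ1→S] = [14, 18]
r7 m[φ2→E] = [6, 7]
r7 m[φ2→N] = [24, 24]
r7 m[φ3→K] = [25, 24]
r7 m[φ3→S] = [6, 6]
r7 m[φ4→E] = [1, 3]
r7 m[φ4→L] = [24, 30]
r7 m[φ5→A] = [26, 24]
r7 m[φ5→S] = [4, 3]
r7 m[G→φ0] = [10, 14]
r7 m[G→φ1] = [16, 10]
r7 m[K→φ3] = [0, 0]
r7 m[E→φ0] = [7, 10]
r7 m[E→φ2] = [20, 17]
r7 m[E→φ4] = [25, 21]
r7 m[N→φ2] = [0, 0]
r7 m[A→φ5] = [0, 0]
r7 m[L→φ4] = [0, 0]
r7 m[S→φ1] = [10, 9]
r7 m[S→φ3] = [18, 21]
r7 m[S→φ5] = [20, 24]
r8 m[φ0→G] = [16, 10]
r8 m[φ0→E] = [19, 14]
r8 m[φ1→G] = [10, 14]
r8 m[φ1→S] = [14, 18]
r8 m[φ2→E] = [6, 7]
r8 m[φ2→N] = [24, 24]
r8 m[φ3→K] = [25, 24]
r8 m[φ3→S] = [6, 6]
r8 m[φ4→E] = [1, 3]
r8 m[φ4→L] = [24, 30]
r8 m[φ5→A] = [26, 24]
r8 m[φ5→S] = [4, 3]
r8 m[G→φ0] = [10, 14]
r8 m[G→φ1] = [16, 10]
r8 m[K→φ3] = [0, 0]
r8 m[E→φ0] = [7, 10]
r8 m[E→φ2] = [20, 17]
r8 m[E→φ4] = [25, 21]
r8 m[N→φ2] = [0, 0]
r8 m[A→φ5] = [0, 0]
r8 m[L→φ4] = [0, 0]
r8 m[S→φ1] = [10, 9]
r8 m[S→φ3] = [18, 21]
r8 m[S→φ5] = [20, 24]
fixed point reached at round 8
traceback from G: (G=1, K=1, E=1, N=0, A=1, L=0, S=0), score=24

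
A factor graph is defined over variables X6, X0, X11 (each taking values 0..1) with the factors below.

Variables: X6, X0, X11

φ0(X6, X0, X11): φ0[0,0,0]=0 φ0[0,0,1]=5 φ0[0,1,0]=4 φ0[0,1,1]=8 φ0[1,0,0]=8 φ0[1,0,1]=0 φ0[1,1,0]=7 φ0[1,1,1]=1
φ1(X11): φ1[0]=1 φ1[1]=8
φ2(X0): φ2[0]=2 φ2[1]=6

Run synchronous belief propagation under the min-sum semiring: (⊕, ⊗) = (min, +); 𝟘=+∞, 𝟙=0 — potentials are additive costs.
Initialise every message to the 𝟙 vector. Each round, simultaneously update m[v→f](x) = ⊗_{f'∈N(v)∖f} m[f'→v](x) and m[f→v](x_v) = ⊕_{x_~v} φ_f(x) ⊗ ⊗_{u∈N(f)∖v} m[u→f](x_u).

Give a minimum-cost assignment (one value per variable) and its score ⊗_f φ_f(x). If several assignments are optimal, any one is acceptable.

init: all messages = 𝟙 over 2 values
r1 m[φ0→X6] = [0, 0]
r1 m[φ0→X0] = [0, 1]
r1 m[φ0→X11] = [0, 0]
r1 m[φ1→X11] = [1, 8]
r1 m[φ2→X0] = [2, 6]
r1 m[X6→φ0] = [0, 0]
r1 m[X0→φ0] = [0, 0]
r1 m[X0→φ2] = [0, 0]
r1 m[X11→φ0] = [0, 0]
r1 m[X11→φ1] = [0, 0]
r2 m[φ0→X6] = [0, 0]
r2 m[φ0→X0] = [0, 1]
r2 m[φ0→X11] = [0, 0]
r2 m[φ1→X11] = [1, 8]
r2 m[φ2→X0] = [2, 6]
r2 m[X6→φ0] = [0, 0]
r2 m[X0→φ0] = [2, 6]
r2 m[X0→φ2] = [0, 1]
r2 m[X11→φ0] = [1, 8]
r2 m[X11→φ1] = [0, 0]
r3 m[φ0→X6] = [3, 10]
r3 m[φ0→X0] = [1, 5]
r3 m[φ0→X11] = [2, 2]
r3 m[φ1→X11] = [1, 8]
r3 m[φ2→X0] = [2, 6]
r3 m[X6→φ0] = [0, 0]
r3 m[X0→φ0] = [2, 6]
r3 m[X0→φ2] = [0, 1]
r3 m[X11→φ0] = [1, 8]
r3 m[X11→φ1] = [0, 0]
r4 m[φ0→X6] = [3, 10]
r4 m[φ0→X0] = [1, 5]
r4 m[φ0→X11] = [2, 2]
r4 m[φ1→X11] = [1, 8]
r4 m[φ2→X0] = [2, 6]
r4 m[X6→φ0] = [0, 0]
r4 m[X0→φ0] = [2, 6]
r4 m[X0→φ2] = [1, 5]
r4 m[X11→φ0] = [1, 8]
r4 m[X11→φ1] = [2, 2]
r5 m[φ0→X6] = [3, 10]
r5 m[φ0→X0] = [1, 5]
r5 m[φ0→X11] = [2, 2]
r5 m[φ1→X11] = [1, 8]
r5 m[φ2→X0] = [2, 6]
r5 m[X6→φ0] = [0, 0]
r5 m[X0→φ0] = [2, 6]
r5 m[X0→φ2] = [1, 5]
r5 m[X11→φ0] = [1, 8]
r5 m[X11→φ1] = [2, 2]
fixed point reached at round 5
traceback from X6: (X6=0, X0=0, X11=0), score=3

assignment: (X6=0, X0=0, X11=0); score = 3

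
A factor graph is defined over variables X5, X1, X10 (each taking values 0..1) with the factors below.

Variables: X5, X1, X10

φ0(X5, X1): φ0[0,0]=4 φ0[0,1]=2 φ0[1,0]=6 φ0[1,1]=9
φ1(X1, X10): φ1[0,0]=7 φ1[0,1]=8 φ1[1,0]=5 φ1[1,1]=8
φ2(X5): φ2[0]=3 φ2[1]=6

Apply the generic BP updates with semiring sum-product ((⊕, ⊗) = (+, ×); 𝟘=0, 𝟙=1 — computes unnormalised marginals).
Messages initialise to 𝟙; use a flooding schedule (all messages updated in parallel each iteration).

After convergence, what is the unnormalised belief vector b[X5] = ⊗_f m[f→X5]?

b[X5] = [258, 1242]

init: all messages = 𝟙 over 2 values
r1 m[φ0→X5] = [6, 15]
r1 m[φ0→X1] = [10, 11]
r1 m[φ1→X1] = [15, 13]
r1 m[φ1→X10] = [12, 16]
r1 m[φ2→X5] = [3, 6]
r1 m[X5→φ0] = [1, 1]
r1 m[X5→φ2] = [1, 1]
r1 m[X1→φ0] = [1, 1]
r1 m[X1→φ1] = [1, 1]
r1 m[X10→φ1] = [1, 1]
r2 m[φ0→X5] = [6, 15]
r2 m[φ0→X1] = [10, 11]
r2 m[φ1→X1] = [15, 13]
r2 m[φ1→X10] = [12, 16]
r2 m[φ2→X5] = [3, 6]
r2 m[X5→φ0] = [3, 6]
r2 m[X5→φ2] = [6, 15]
r2 m[X1→φ0] = [15, 13]
r2 m[X1→φ1] = [10, 11]
r2 m[X10→φ1] = [1, 1]
r3 m[φ0→X5] = [86, 207]
r3 m[φ0→X1] = [48, 60]
r3 m[φ1→X1] = [15, 13]
r3 m[φ1→X10] = [125, 168]
r3 m[φ2→X5] = [3, 6]
r3 m[X5→φ0] = [3, 6]
r3 m[X5→φ2] = [6, 15]
r3 m[X1→φ0] = [15, 13]
r3 m[X1→φ1] = [10, 11]
r3 m[X10→φ1] = [1, 1]
r4 m[φ0→X5] = [86, 207]
r4 m[φ0→X1] = [48, 60]
r4 m[φ1→X1] = [15, 13]
r4 m[φ1→X10] = [125, 168]
r4 m[φ2→X5] = [3, 6]
r4 m[X5→φ0] = [3, 6]
r4 m[X5→φ2] = [86, 207]
r4 m[X1→φ0] = [15, 13]
r4 m[X1→φ1] = [48, 60]
r4 m[X10→φ1] = [1, 1]
r5 m[φ0→X5] = [86, 207]
r5 m[φ0→X1] = [48, 60]
r5 m[φ1→X1] = [15, 13]
r5 m[φ1→X10] = [636, 864]
r5 m[φ2→X5] = [3, 6]
r5 m[X5→φ0] = [3, 6]
r5 m[X5→φ2] = [86, 207]
r5 m[X1→φ0] = [15, 13]
r5 m[X1→φ1] = [48, 60]
r5 m[X10→φ1] = [1, 1]
r6 m[φ0→X5] = [86, 207]
r6 m[φ0→X1] = [48, 60]
r6 m[φ1→X1] = [15, 13]
r6 m[φ1→X10] = [636, 864]
r6 m[φ2→X5] = [3, 6]
r6 m[X5→φ0] = [3, 6]
r6 m[X5→φ2] = [86, 207]
r6 m[X1→φ0] = [15, 13]
r6 m[X1→φ1] = [48, 60]
r6 m[X10→φ1] = [1, 1]
fixed point reached at round 6
b[X5] = ⊗ incoming = [258, 1242]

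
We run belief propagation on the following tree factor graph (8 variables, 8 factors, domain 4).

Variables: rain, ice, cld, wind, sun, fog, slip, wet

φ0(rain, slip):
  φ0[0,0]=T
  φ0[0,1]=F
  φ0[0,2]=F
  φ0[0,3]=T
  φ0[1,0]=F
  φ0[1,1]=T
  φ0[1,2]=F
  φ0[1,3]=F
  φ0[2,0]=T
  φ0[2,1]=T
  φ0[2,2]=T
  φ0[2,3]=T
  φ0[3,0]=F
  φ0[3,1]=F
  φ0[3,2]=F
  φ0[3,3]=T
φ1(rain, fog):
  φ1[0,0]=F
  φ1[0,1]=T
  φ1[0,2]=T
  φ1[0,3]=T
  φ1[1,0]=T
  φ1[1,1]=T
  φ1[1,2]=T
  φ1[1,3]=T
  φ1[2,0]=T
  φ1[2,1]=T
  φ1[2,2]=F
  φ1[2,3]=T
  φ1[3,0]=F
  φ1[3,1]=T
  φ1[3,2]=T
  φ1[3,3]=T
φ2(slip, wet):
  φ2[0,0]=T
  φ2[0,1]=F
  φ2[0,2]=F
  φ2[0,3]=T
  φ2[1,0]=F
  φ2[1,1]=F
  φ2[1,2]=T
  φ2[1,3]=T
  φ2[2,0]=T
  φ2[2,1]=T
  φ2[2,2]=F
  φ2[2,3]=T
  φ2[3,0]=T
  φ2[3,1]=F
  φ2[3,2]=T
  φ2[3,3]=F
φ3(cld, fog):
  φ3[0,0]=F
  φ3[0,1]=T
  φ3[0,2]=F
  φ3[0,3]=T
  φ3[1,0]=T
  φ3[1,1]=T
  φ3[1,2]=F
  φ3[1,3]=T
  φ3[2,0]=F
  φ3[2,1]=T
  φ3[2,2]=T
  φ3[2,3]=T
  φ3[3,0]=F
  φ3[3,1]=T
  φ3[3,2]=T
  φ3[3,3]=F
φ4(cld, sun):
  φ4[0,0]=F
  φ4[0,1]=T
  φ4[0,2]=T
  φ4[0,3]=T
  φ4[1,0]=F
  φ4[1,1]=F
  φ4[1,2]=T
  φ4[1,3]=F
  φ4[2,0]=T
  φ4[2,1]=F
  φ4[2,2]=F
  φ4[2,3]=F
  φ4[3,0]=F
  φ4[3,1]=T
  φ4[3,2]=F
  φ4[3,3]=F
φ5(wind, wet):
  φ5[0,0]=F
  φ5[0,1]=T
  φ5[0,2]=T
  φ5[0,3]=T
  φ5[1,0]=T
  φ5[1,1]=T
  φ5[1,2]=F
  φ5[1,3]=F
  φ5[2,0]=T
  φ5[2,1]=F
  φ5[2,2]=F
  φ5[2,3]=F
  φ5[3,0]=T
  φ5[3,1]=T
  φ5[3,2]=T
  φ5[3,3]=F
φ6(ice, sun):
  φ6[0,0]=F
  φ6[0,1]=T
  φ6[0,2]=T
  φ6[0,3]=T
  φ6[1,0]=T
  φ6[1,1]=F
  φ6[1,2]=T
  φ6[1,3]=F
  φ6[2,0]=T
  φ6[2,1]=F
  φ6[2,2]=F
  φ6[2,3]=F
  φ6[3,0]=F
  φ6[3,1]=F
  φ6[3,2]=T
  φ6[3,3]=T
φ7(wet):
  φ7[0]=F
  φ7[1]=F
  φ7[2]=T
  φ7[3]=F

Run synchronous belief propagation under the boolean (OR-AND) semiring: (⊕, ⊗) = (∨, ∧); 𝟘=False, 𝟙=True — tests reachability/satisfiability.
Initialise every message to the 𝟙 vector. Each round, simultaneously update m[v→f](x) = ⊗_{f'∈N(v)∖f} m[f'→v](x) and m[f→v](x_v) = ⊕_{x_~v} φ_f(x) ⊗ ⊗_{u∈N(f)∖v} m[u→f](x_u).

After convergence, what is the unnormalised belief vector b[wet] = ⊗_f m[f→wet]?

b[wet] = [F, F, T, F]

init: all messages = 𝟙 over 4 values
r1 m[φ0→rain] = [T, T, T, T]
r1 m[φ0→slip] = [T, T, T, T]
r1 m[φ1→rain] = [T, T, T, T]
r1 m[φ1→fog] = [T, T, T, T]
r1 m[φ2→slip] = [T, T, T, T]
r1 m[φ2→wet] = [T, T, T, T]
r1 m[φ3→cld] = [T, T, T, T]
r1 m[φ3→fog] = [T, T, T, T]
r1 m[φ4→cld] = [T, T, T, T]
r1 m[φ4→sun] = [T, T, T, T]
r1 m[φ5→wind] = [T, T, T, T]
r1 m[φ5→wet] = [T, T, T, T]
r1 m[φ6→ice] = [T, T, T, T]
r1 m[φ6→sun] = [T, T, T, T]
r1 m[φ7→wet] = [F, F, T, F]
r1 m[rain→φ0] = [T, T, T, T]
r1 m[rain→φ1] = [T, T, T, T]
r1 m[ice→φ6] = [T, T, T, T]
r1 m[cld→φ3] = [T, T, T, T]
r1 m[cld→φ4] = [T, T, T, T]
r1 m[wind→φ5] = [T, T, T, T]
r1 m[sun→φ4] = [T, T, T, T]
r1 m[sun→φ6] = [T, T, T, T]
r1 m[fog→φ1] = [T, T, T, T]
r1 m[fog→φ3] = [T, T, T, T]
r1 m[slip→φ0] = [T, T, T, T]
r1 m[slip→φ2] = [T, T, T, T]
r1 m[wet→φ2] = [T, T, T, T]
r1 m[wet→φ5] = [T, T, T, T]
r1 m[wet→φ7] = [T, T, T, T]
r2 m[φ0→rain] = [T, T, T, T]
r2 m[φ0→slip] = [T, T, T, T]
r2 m[φ1→rain] = [T, T, T, T]
r2 m[φ1→fog] = [T, T, T, T]
r2 m[φ2→slip] = [T, T, T, T]
r2 m[φ2→wet] = [T, T, T, T]
r2 m[φ3→cld] = [T, T, T, T]
r2 m[φ3→fog] = [T, T, T, T]
r2 m[φ4→cld] = [T, T, T, T]
r2 m[φ4→sun] = [T, T, T, T]
r2 m[φ5→wind] = [T, T, T, T]
r2 m[φ5→wet] = [T, T, T, T]
r2 m[φ6→ice] = [T, T, T, T]
r2 m[φ6→sun] = [T, T, T, T]
r2 m[φ7→wet] = [F, F, T, F]
r2 m[rain→φ0] = [T, T, T, T]
r2 m[rain→φ1] = [T, T, T, T]
r2 m[ice→φ6] = [T, T, T, T]
r2 m[cld→φ3] = [T, T, T, T]
r2 m[cld→φ4] = [T, T, T, T]
r2 m[wind→φ5] = [T, T, T, T]
r2 m[sun→φ4] = [T, T, T, T]
r2 m[sun→φ6] = [T, T, T, T]
r2 m[fog→φ1] = [T, T, T, T]
r2 m[fog→φ3] = [T, T, T, T]
r2 m[slip→φ0] = [T, T, T, T]
r2 m[slip→φ2] = [T, T, T, T]
r2 m[wet→φ2] = [F, F, T, F]
r2 m[wet→φ5] = [F, F, T, F]
r2 m[wet→φ7] = [T, T, T, T]
r3 m[φ0→rain] = [T, T, T, T]
r3 m[φ0→slip] = [T, T, T, T]
r3 m[φ1→rain] = [T, T, T, T]
r3 m[φ1→fog] = [T, T, T, T]
r3 m[φ2→slip] = [F, T, F, T]
r3 m[φ2→wet] = [T, T, T, T]
r3 m[φ3→cld] = [T, T, T, T]
r3 m[φ3→fog] = [T, T, T, T]
r3 m[φ4→cld] = [T, T, T, T]
r3 m[φ4→sun] = [T, T, T, T]
r3 m[φ5→wind] = [T, F, F, T]
r3 m[φ5→wet] = [T, T, T, T]
r3 m[φ6→ice] = [T, T, T, T]
r3 m[φ6→sun] = [T, T, T, T]
r3 m[φ7→wet] = [F, F, T, F]
r3 m[rain→φ0] = [T, T, T, T]
r3 m[rain→φ1] = [T, T, T, T]
r3 m[ice→φ6] = [T, T, T, T]
r3 m[cld→φ3] = [T, T, T, T]
r3 m[cld→φ4] = [T, T, T, T]
r3 m[wind→φ5] = [T, T, T, T]
r3 m[sun→φ4] = [T, T, T, T]
r3 m[sun→φ6] = [T, T, T, T]
r3 m[fog→φ1] = [T, T, T, T]
r3 m[fog→φ3] = [T, T, T, T]
r3 m[slip→φ0] = [T, T, T, T]
r3 m[slip→φ2] = [T, T, T, T]
r3 m[wet→φ2] = [F, F, T, F]
r3 m[wet→φ5] = [F, F, T, F]
r3 m[wet→φ7] = [T, T, T, T]
r4 m[φ0→rain] = [T, T, T, T]
r4 m[φ0→slip] = [T, T, T, T]
r4 m[φ1→rain] = [T, T, T, T]
r4 m[φ1→fog] = [T, T, T, T]
r4 m[φ2→slip] = [F, T, F, T]
r4 m[φ2→wet] = [T, T, T, T]
r4 m[φ3→cld] = [T, T, T, T]
r4 m[φ3→fog] = [T, T, T, T]
r4 m[φ4→cld] = [T, T, T, T]
r4 m[φ4→sun] = [T, T, T, T]
r4 m[φ5→wind] = [T, F, F, T]
r4 m[φ5→wet] = [T, T, T, T]
r4 m[φ6→ice] = [T, T, T, T]
r4 m[φ6→sun] = [T, T, T, T]
r4 m[φ7→wet] = [F, F, T, F]
r4 m[rain→φ0] = [T, T, T, T]
r4 m[rain→φ1] = [T, T, T, T]
r4 m[ice→φ6] = [T, T, T, T]
r4 m[cld→φ3] = [T, T, T, T]
r4 m[cld→φ4] = [T, T, T, T]
r4 m[wind→φ5] = [T, T, T, T]
r4 m[sun→φ4] = [T, T, T, T]
r4 m[sun→φ6] = [T, T, T, T]
r4 m[fog→φ1] = [T, T, T, T]
r4 m[fog→φ3] = [T, T, T, T]
r4 m[slip→φ0] = [F, T, F, T]
r4 m[slip→φ2] = [T, T, T, T]
r4 m[wet→φ2] = [F, F, T, F]
r4 m[wet→φ5] = [F, F, T, F]
r4 m[wet→φ7] = [T, T, T, T]
r5 m[φ0→rain] = [T, T, T, T]
r5 m[φ0→slip] = [T, T, T, T]
r5 m[φ1→rain] = [T, T, T, T]
r5 m[φ1→fog] = [T, T, T, T]
r5 m[φ2→slip] = [F, T, F, T]
r5 m[φ2→wet] = [T, T, T, T]
r5 m[φ3→cld] = [T, T, T, T]
r5 m[φ3→fog] = [T, T, T, T]
r5 m[φ4→cld] = [T, T, T, T]
r5 m[φ4→sun] = [T, T, T, T]
r5 m[φ5→wind] = [T, F, F, T]
r5 m[φ5→wet] = [T, T, T, T]
r5 m[φ6→ice] = [T, T, T, T]
r5 m[φ6→sun] = [T, T, T, T]
r5 m[φ7→wet] = [F, F, T, F]
r5 m[rain→φ0] = [T, T, T, T]
r5 m[rain→φ1] = [T, T, T, T]
r5 m[ice→φ6] = [T, T, T, T]
r5 m[cld→φ3] = [T, T, T, T]
r5 m[cld→φ4] = [T, T, T, T]
r5 m[wind→φ5] = [T, T, T, T]
r5 m[sun→φ4] = [T, T, T, T]
r5 m[sun→φ6] = [T, T, T, T]
r5 m[fog→φ1] = [T, T, T, T]
r5 m[fog→φ3] = [T, T, T, T]
r5 m[slip→φ0] = [F, T, F, T]
r5 m[slip→φ2] = [T, T, T, T]
r5 m[wet→φ2] = [F, F, T, F]
r5 m[wet→φ5] = [F, F, T, F]
r5 m[wet→φ7] = [T, T, T, T]
fixed point reached at round 5
b[wet] = ⊗ incoming = [F, F, T, F]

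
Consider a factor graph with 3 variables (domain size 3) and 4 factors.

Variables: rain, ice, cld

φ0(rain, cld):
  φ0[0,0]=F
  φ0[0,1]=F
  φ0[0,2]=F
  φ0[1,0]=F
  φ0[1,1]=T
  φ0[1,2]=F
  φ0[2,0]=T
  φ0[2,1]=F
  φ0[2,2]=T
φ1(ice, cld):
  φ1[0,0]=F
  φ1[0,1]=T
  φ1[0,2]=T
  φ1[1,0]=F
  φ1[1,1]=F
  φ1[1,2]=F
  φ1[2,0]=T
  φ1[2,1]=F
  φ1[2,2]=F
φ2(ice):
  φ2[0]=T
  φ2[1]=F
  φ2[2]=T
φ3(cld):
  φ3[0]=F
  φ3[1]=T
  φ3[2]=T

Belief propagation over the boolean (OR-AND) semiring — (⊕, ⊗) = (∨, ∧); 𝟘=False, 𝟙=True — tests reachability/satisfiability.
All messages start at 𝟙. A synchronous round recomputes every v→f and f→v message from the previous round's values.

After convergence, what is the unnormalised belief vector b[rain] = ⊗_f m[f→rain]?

init: all messages = 𝟙 over 3 values
r1 m[φ0→rain] = [F, T, T]
r1 m[φ0→cld] = [T, T, T]
r1 m[φ1→ice] = [T, F, T]
r1 m[φ1→cld] = [T, T, T]
r1 m[φ2→ice] = [T, F, T]
r1 m[φ3→cld] = [F, T, T]
r1 m[rain→φ0] = [T, T, T]
r1 m[ice→φ1] = [T, T, T]
r1 m[ice→φ2] = [T, T, T]
r1 m[cld→φ0] = [T, T, T]
r1 m[cld→φ1] = [T, T, T]
r1 m[cld→φ3] = [T, T, T]
r2 m[φ0→rain] = [F, T, T]
r2 m[φ0→cld] = [T, T, T]
r2 m[φ1→ice] = [T, F, T]
r2 m[φ1→cld] = [T, T, T]
r2 m[φ2→ice] = [T, F, T]
r2 m[φ3→cld] = [F, T, T]
r2 m[rain→φ0] = [T, T, T]
r2 m[ice→φ1] = [T, F, T]
r2 m[ice→φ2] = [T, F, T]
r2 m[cld→φ0] = [F, T, T]
r2 m[cld→φ1] = [F, T, T]
r2 m[cld→φ3] = [T, T, T]
r3 m[φ0→rain] = [F, T, T]
r3 m[φ0→cld] = [T, T, T]
r3 m[φ1→ice] = [T, F, F]
r3 m[φ1→cld] = [T, T, T]
r3 m[φ2→ice] = [T, F, T]
r3 m[φ3→cld] = [F, T, T]
r3 m[rain→φ0] = [T, T, T]
r3 m[ice→φ1] = [T, F, T]
r3 m[ice→φ2] = [T, F, T]
r3 m[cld→φ0] = [F, T, T]
r3 m[cld→φ1] = [F, T, T]
r3 m[cld→φ3] = [T, T, T]
r4 m[φ0→rain] = [F, T, T]
r4 m[φ0→cld] = [T, T, T]
r4 m[φ1→ice] = [T, F, F]
r4 m[φ1→cld] = [T, T, T]
r4 m[φ2→ice] = [T, F, T]
r4 m[φ3→cld] = [F, T, T]
r4 m[rain→φ0] = [T, T, T]
r4 m[ice→φ1] = [T, F, T]
r4 m[ice→φ2] = [T, F, F]
r4 m[cld→φ0] = [F, T, T]
r4 m[cld→φ1] = [F, T, T]
r4 m[cld→φ3] = [T, T, T]
r5 m[φ0→rain] = [F, T, T]
r5 m[φ0→cld] = [T, T, T]
r5 m[φ1→ice] = [T, F, F]
r5 m[φ1→cld] = [T, T, T]
r5 m[φ2→ice] = [T, F, T]
r5 m[φ3→cld] = [F, T, T]
r5 m[rain→φ0] = [T, T, T]
r5 m[ice→φ1] = [T, F, T]
r5 m[ice→φ2] = [T, F, F]
r5 m[cld→φ0] = [F, T, T]
r5 m[cld→φ1] = [F, T, T]
r5 m[cld→φ3] = [T, T, T]
fixed point reached at round 5
b[rain] = ⊗ incoming = [F, T, T]

b[rain] = [F, T, T]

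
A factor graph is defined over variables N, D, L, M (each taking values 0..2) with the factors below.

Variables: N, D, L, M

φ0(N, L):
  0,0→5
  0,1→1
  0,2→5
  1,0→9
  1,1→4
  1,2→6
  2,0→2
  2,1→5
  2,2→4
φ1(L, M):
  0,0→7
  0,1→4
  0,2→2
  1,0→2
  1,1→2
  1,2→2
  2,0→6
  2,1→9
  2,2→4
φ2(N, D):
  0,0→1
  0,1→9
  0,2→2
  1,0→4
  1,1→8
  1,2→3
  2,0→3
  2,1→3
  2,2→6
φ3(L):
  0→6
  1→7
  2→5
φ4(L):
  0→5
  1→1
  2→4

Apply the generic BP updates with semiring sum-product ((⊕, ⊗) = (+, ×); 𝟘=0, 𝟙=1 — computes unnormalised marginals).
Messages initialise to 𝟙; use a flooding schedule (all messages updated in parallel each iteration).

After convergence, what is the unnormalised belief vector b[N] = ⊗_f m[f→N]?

b[N] = [46704, 89370, 30120]

init: all messages = 𝟙 over 3 values
r1 m[φ0→N] = [11, 19, 11]
r1 m[φ0→L] = [16, 10, 15]
r1 m[φ1→L] = [13, 6, 19]
r1 m[φ1→M] = [15, 15, 8]
r1 m[φ2→N] = [12, 15, 12]
r1 m[φ2→D] = [8, 20, 11]
r1 m[φ3→L] = [6, 7, 5]
r1 m[φ4→L] = [5, 1, 4]
r1 m[N→φ0] = [1, 1, 1]
r1 m[N→φ2] = [1, 1, 1]
r1 m[D→φ2] = [1, 1, 1]
r1 m[L→φ0] = [1, 1, 1]
r1 m[L→φ1] = [1, 1, 1]
r1 m[L→φ3] = [1, 1, 1]
r1 m[L→φ4] = [1, 1, 1]
r1 m[M→φ1] = [1, 1, 1]
r2 m[φ0→N] = [11, 19, 11]
r2 m[φ0→L] = [16, 10, 15]
r2 m[φ1→L] = [13, 6, 19]
r2 m[φ1→M] = [15, 15, 8]
r2 m[φ2→N] = [12, 15, 12]
r2 m[φ2→D] = [8, 20, 11]
r2 m[φ3→L] = [6, 7, 5]
r2 m[φ4→L] = [5, 1, 4]
r2 m[N→φ0] = [12, 15, 12]
r2 m[N→φ2] = [11, 19, 11]
r2 m[D→φ2] = [1, 1, 1]
r2 m[L→φ0] = [390, 42, 380]
r2 m[L→φ1] = [480, 70, 300]
r2 m[L→φ3] = [1040, 60, 1140]
r2 m[L→φ4] = [1248, 420, 1425]
r2 m[M→φ1] = [1, 1, 1]
r3 m[φ0→N] = [3892, 5958, 2510]
r3 m[φ0→L] = [219, 132, 198]
r3 m[φ1→L] = [13, 6, 19]
r3 m[φ1→M] = [5300, 4760, 2300]
r3 m[φ2→N] = [12, 15, 12]
r3 m[φ2→D] = [120, 284, 145]
r3 m[φ3→L] = [6, 7, 5]
r3 m[φ4→L] = [5, 1, 4]
r3 m[N→φ0] = [12, 15, 12]
r3 m[N→φ2] = [11, 19, 11]
r3 m[D→φ2] = [1, 1, 1]
r3 m[L→φ0] = [390, 42, 380]
r3 m[L→φ1] = [480, 70, 300]
r3 m[L→φ3] = [1040, 60, 1140]
r3 m[L→φ4] = [1248, 420, 1425]
r3 m[M→φ1] = [1, 1, 1]
r4 m[φ0→N] = [3892, 5958, 2510]
r4 m[φ0→L] = [219, 132, 198]
r4 m[φ1→L] = [13, 6, 19]
r4 m[φ1→M] = [5300, 4760, 2300]
r4 m[φ2→N] = [12, 15, 12]
r4 m[φ2→D] = [120, 284, 145]
r4 m[φ3→L] = [6, 7, 5]
r4 m[φ4→L] = [5, 1, 4]
r4 m[N→φ0] = [12, 15, 12]
r4 m[N→φ2] = [3892, 5958, 2510]
r4 m[D→φ2] = [1, 1, 1]
r4 m[L→φ0] = [390, 42, 380]
r4 m[L→φ1] = [6570, 924, 3960]
r4 m[L→φ3] = [14235, 792, 15048]
r4 m[L→φ4] = [17082, 5544, 18810]
r4 m[M→φ1] = [1, 1, 1]
r5 m[φ0→N] = [3892, 5958, 2510]
r5 m[φ0→L] = [219, 132, 198]
r5 m[φ1→L] = [13, 6, 19]
r5 m[φ1→M] = [71598, 63768, 30828]
r5 m[φ2→N] = [12, 15, 12]
r5 m[φ2→D] = [35254, 90222, 40718]
r5 m[φ3→L] = [6, 7, 5]
r5 m[φ4→L] = [5, 1, 4]
r5 m[N→φ0] = [12, 15, 12]
r5 m[N→φ2] = [3892, 5958, 2510]
r5 m[D→φ2] = [1, 1, 1]
r5 m[L→φ0] = [390, 42, 380]
r5 m[L→φ1] = [6570, 924, 3960]
r5 m[L→φ3] = [14235, 792, 15048]
r5 m[L→φ4] = [17082, 5544, 18810]
r5 m[M→φ1] = [1, 1, 1]
r6 m[φ0→N] = [3892, 5958, 2510]
r6 m[φ0→L] = [219, 132, 198]
r6 m[φ1→L] = [13, 6, 19]
r6 m[φ1→M] = [71598, 63768, 30828]
r6 m[φ2→N] = [12, 15, 12]
r6 m[φ2→D] = [35254, 90222, 40718]
r6 m[φ3→L] = [6, 7, 5]
r6 m[φ4→L] = [5, 1, 4]
r6 m[N→φ0] = [12, 15, 12]
r6 m[N→φ2] = [3892, 5958, 2510]
r6 m[D→φ2] = [1, 1, 1]
r6 m[L→φ0] = [390, 42, 380]
r6 m[L→φ1] = [6570, 924, 3960]
r6 m[L→φ3] = [14235, 792, 15048]
r6 m[L→φ4] = [17082, 5544, 18810]
r6 m[M→φ1] = [1, 1, 1]
fixed point reached at round 6
b[N] = ⊗ incoming = [46704, 89370, 30120]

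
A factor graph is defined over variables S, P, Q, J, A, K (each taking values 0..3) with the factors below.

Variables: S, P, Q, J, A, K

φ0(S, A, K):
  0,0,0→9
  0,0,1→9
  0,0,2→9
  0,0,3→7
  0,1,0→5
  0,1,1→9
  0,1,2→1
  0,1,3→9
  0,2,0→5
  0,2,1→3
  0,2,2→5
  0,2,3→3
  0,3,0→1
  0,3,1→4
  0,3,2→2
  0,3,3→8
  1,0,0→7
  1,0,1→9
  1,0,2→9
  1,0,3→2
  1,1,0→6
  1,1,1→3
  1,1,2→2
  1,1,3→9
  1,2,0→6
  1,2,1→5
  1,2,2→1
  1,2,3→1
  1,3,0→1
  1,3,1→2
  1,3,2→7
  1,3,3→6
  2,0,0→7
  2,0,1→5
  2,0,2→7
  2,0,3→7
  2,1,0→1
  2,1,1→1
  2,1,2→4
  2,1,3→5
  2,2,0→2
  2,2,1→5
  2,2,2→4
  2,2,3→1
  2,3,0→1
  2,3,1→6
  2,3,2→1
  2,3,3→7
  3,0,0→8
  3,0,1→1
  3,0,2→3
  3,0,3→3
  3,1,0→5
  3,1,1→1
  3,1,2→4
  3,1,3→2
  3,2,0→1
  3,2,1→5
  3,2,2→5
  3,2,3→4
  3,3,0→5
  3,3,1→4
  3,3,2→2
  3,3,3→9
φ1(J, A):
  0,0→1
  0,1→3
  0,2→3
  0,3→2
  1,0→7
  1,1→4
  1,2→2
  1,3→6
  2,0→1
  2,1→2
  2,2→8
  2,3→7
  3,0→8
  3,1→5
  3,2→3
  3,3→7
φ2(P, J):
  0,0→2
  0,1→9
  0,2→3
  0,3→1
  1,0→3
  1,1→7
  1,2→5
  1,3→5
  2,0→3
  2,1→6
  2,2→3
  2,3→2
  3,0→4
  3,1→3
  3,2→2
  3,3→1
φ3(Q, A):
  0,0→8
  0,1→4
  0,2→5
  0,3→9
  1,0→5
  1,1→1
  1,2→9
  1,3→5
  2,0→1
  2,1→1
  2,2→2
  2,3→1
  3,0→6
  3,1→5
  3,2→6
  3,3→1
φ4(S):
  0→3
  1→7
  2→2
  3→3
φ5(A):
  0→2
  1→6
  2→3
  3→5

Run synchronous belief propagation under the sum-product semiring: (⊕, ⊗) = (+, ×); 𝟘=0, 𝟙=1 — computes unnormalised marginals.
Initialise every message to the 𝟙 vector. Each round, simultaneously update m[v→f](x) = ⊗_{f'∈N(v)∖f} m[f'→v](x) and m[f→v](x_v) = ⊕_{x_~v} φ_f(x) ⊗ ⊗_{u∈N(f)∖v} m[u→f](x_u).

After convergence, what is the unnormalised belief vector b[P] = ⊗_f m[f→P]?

init: all messages = 𝟙 over 4 values
r1 m[φ0→S] = [89, 76, 64, 62]
r1 m[φ0→A] = [102, 67, 56, 66]
r1 m[φ0→K] = [70, 72, 66, 83]
r1 m[φ1→J] = [9, 19, 18, 23]
r1 m[φ1→A] = [17, 14, 16, 22]
r1 m[φ2→P] = [15, 20, 14, 10]
r1 m[φ2→J] = [12, 25, 13, 9]
r1 m[φ3→Q] = [26, 20, 5, 18]
r1 m[φ3→A] = [20, 11, 22, 16]
r1 m[φ4→S] = [3, 7, 2, 3]
r1 m[φ5→A] = [2, 6, 3, 5]
r1 m[S→φ0] = [1, 1, 1, 1]
r1 m[S→φ4] = [1, 1, 1, 1]
r1 m[P→φ2] = [1, 1, 1, 1]
r1 m[Q→φ3] = [1, 1, 1, 1]
r1 m[J→φ1] = [1, 1, 1, 1]
r1 m[J→φ2] = [1, 1, 1, 1]
r1 m[A→φ0] = [1, 1, 1, 1]
r1 m[A→φ1] = [1, 1, 1, 1]
r1 m[A→φ3] = [1, 1, 1, 1]
r1 m[A→φ5] = [1, 1, 1, 1]
r1 m[K→φ0] = [1, 1, 1, 1]
r2 m[φ0→S] = [89, 76, 64, 62]
r2 m[φ0→A] = [102, 67, 56, 66]
r2 m[φ0→K] = [70, 72, 66, 83]
r2 m[φ1→J] = [9, 19, 18, 23]
r2 m[φ1→A] = [17, 14, 16, 22]
r2 m[φ2→P] = [15, 20, 14, 10]
r2 m[φ2→J] = [12, 25, 13, 9]
r2 m[φ3→Q] = [26, 20, 5, 18]
r2 m[φ3→A] = [20, 11, 22, 16]
r2 m[φ4→S] = [3, 7, 2, 3]
r2 m[φ5→A] = [2, 6, 3, 5]
r2 m[S→φ0] = [3, 7, 2, 3]
r2 m[S→φ4] = [89, 76, 64, 62]
r2 m[P→φ2] = [1, 1, 1, 1]
r2 m[Q→φ3] = [1, 1, 1, 1]
r2 m[J→φ1] = [12, 25, 13, 9]
r2 m[J→φ2] = [9, 19, 18, 23]
r2 m[A→φ0] = [680, 924, 1056, 1760]
r2 m[A→φ1] = [4080, 4422, 3696, 5280]
r2 m[A→φ3] = [3468, 5628, 2688, 7260]
r2 m[A→φ5] = [34680, 10318, 19712, 23232]
r2 m[K→φ0] = [1, 1, 1, 1]
r3 m[φ0→S] = [88592, 78728, 66916, 72328]
r3 m[φ0→A] = [388, 270, 208, 247]
r3 m[φ0→K] = [261000, 279876, 269428, 357384]
r3 m[φ1→J] = [38994, 85320, 79452, 102798]
r3 m[φ1→A] = [272, 207, 217, 328]
r3 m[φ2→P] = [266, 365, 241, 152]
r3 m[φ2→J] = [12, 25, 13, 9]
r3 m[φ3→Q] = [129036, 83460, 21732, 72336]
r3 m[φ3→A] = [20, 11, 22, 16]
r3 m[φ4→S] = [3, 7, 2, 3]
r3 m[φ5→A] = [2, 6, 3, 5]
r3 m[S→φ0] = [3, 7, 2, 3]
r3 m[S→φ4] = [89, 76, 64, 62]
r3 m[P→φ2] = [1, 1, 1, 1]
r3 m[Q→φ3] = [1, 1, 1, 1]
r3 m[J→φ1] = [12, 25, 13, 9]
r3 m[J→φ2] = [9, 19, 18, 23]
r3 m[A→φ0] = [680, 924, 1056, 1760]
r3 m[A→φ1] = [4080, 4422, 3696, 5280]
r3 m[A→φ3] = [3468, 5628, 2688, 7260]
r3 m[A→φ5] = [34680, 10318, 19712, 23232]
r3 m[K→φ0] = [1, 1, 1, 1]
r4 m[φ0→S] = [88592, 78728, 66916, 72328]
r4 m[φ0→A] = [388, 270, 208, 247]
r4 m[φ0→K] = [261000, 279876, 269428, 357384]
r4 m[φ1→J] = [38994, 85320, 79452, 102798]
r4 m[φ1→A] = [272, 207, 217, 328]
r4 m[φ2→P] = [266, 365, 241, 152]
r4 m[φ2→J] = [12, 25, 13, 9]
r4 m[φ3→Q] = [129036, 83460, 21732, 72336]
r4 m[φ3→A] = [20, 11, 22, 16]
r4 m[φ4→S] = [3, 7, 2, 3]
r4 m[φ5→A] = [2, 6, 3, 5]
r4 m[S→φ0] = [3, 7, 2, 3]
r4 m[S→φ4] = [88592, 78728, 66916, 72328]
r4 m[P→φ2] = [1, 1, 1, 1]
r4 m[Q→φ3] = [1, 1, 1, 1]
r4 m[J→φ1] = [12, 25, 13, 9]
r4 m[J→φ2] = [38994, 85320, 79452, 102798]
r4 m[A→φ0] = [10880, 13662, 14322, 26240]
r4 m[A→φ1] = [15520, 17820, 13728, 19760]
r4 m[A→φ3] = [211072, 335340, 135408, 405080]
r4 m[A→φ5] = [2110720, 614790, 992992, 1296256]
r4 m[K→φ0] = [1, 1, 1, 1]
r5 m[φ0→S] = [1320560, 1173026, 998626, 1066774]
r5 m[φ0→A] = [388, 270, 208, 247]
r5 m[φ0→K] = [3876396, 4144944, 4032544, 5316552]
r5 m[φ1→J] = [149684, 325936, 299304, 392764]
r5 m[φ1→A] = [272, 207, 217, 328]
r5 m[φ2→P] = [1187022, 1625472, 1072854, 673638]
r5 m[φ2→J] = [12, 25, 13, 9]
r5 m[φ3→Q] = [7352696, 4634772, 1222308, 4160660]
r5 m[φ3→A] = [20, 11, 22, 16]
r5 m[φ4→S] = [3, 7, 2, 3]
r5 m[φ5→A] = [2, 6, 3, 5]
r5 m[S→φ0] = [3, 7, 2, 3]
r5 m[S→φ4] = [88592, 78728, 66916, 72328]
r5 m[P→φ2] = [1, 1, 1, 1]
r5 m[Q→φ3] = [1, 1, 1, 1]
r5 m[J→φ1] = [12, 25, 13, 9]
r5 m[J→φ2] = [38994, 85320, 79452, 102798]
r5 m[A→φ0] = [10880, 13662, 14322, 26240]
r5 m[A→φ1] = [15520, 17820, 13728, 19760]
r5 m[A→φ3] = [211072, 335340, 135408, 405080]
r5 m[A→φ5] = [2110720, 614790, 992992, 1296256]
r5 m[K→φ0] = [1, 1, 1, 1]
r6 m[φ0→S] = [1320560, 1173026, 998626, 1066774]
r6 m[φ0→A] = [388, 270, 208, 247]
r6 m[φ0→K] = [3876396, 4144944, 4032544, 5316552]
r6 m[φ1→J] = [149684, 325936, 299304, 392764]
r6 m[φ1→A] = [272, 207, 217, 328]
r6 m[φ2→P] = [1187022, 1625472, 1072854, 673638]
r6 m[φ2→J] = [12, 25, 13, 9]
r6 m[φ3→Q] = [7352696, 4634772, 1222308, 4160660]
r6 m[φ3→A] = [20, 11, 22, 16]
r6 m[φ4→S] = [3, 7, 2, 3]
r6 m[φ5→A] = [2, 6, 3, 5]
r6 m[S→φ0] = [3, 7, 2, 3]
r6 m[S→φ4] = [1320560, 1173026, 998626, 1066774]
r6 m[P→φ2] = [1, 1, 1, 1]
r6 m[Q→φ3] = [1, 1, 1, 1]
r6 m[J→φ1] = [12, 25, 13, 9]
r6 m[J→φ2] = [149684, 325936, 299304, 392764]
r6 m[A→φ0] = [10880, 13662, 14322, 26240]
r6 m[A→φ1] = [15520, 17820, 13728, 19760]
r6 m[A→φ3] = [211072, 335340, 135408, 405080]
r6 m[A→φ5] = [2110720, 614790, 992992, 1296256]
r6 m[K→φ0] = [1, 1, 1, 1]
r7 m[φ0→S] = [1320560, 1173026, 998626, 1066774]
r7 m[φ0→A] = [388, 270, 208, 247]
r7 m[φ0→K] = [3876396, 4144944, 4032544, 5316552]
r7 m[φ1→J] = [149684, 325936, 299304, 392764]
r7 m[φ1→A] = [272, 207, 217, 328]
r7 m[φ2→P] = [4523468, 6190944, 4088108, 2567916]
r7 m[φ2→J] = [12, 25, 13, 9]
r7 m[φ3→Q] = [7352696, 4634772, 1222308, 4160660]
r7 m[φ3→A] = [20, 11, 22, 16]
r7 m[φ4→S] = [3, 7, 2, 3]
r7 m[φ5→A] = [2, 6, 3, 5]
r7 m[S→φ0] = [3, 7, 2, 3]
r7 m[S→φ4] = [1320560, 1173026, 998626, 1066774]
r7 m[P→φ2] = [1, 1, 1, 1]
r7 m[Q→φ3] = [1, 1, 1, 1]
r7 m[J→φ1] = [12, 25, 13, 9]
r7 m[J→φ2] = [149684, 325936, 299304, 392764]
r7 m[A→φ0] = [10880, 13662, 14322, 26240]
r7 m[A→φ1] = [15520, 17820, 13728, 19760]
r7 m[A→φ3] = [211072, 335340, 135408, 405080]
r7 m[A→φ5] = [2110720, 614790, 992992, 1296256]
r7 m[K→φ0] = [1, 1, 1, 1]
r8 m[φ0→S] = [1320560, 1173026, 998626, 1066774]
r8 m[φ0→A] = [388, 270, 208, 247]
r8 m[φ0→K] = [3876396, 4144944, 4032544, 5316552]
r8 m[φ1→J] = [149684, 325936, 299304, 392764]
r8 m[φ1→A] = [272, 207, 217, 328]
r8 m[φ2→P] = [4523468, 6190944, 4088108, 2567916]
r8 m[φ2→J] = [12, 25, 13, 9]
r8 m[φ3→Q] = [7352696, 4634772, 1222308, 4160660]
r8 m[φ3→A] = [20, 11, 22, 16]
r8 m[φ4→S] = [3, 7, 2, 3]
r8 m[φ5→A] = [2, 6, 3, 5]
r8 m[S→φ0] = [3, 7, 2, 3]
r8 m[S→φ4] = [1320560, 1173026, 998626, 1066774]
r8 m[P→φ2] = [1, 1, 1, 1]
r8 m[Q→φ3] = [1, 1, 1, 1]
r8 m[J→φ1] = [12, 25, 13, 9]
r8 m[J→φ2] = [149684, 325936, 299304, 392764]
r8 m[A→φ0] = [10880, 13662, 14322, 26240]
r8 m[A→φ1] = [15520, 17820, 13728, 19760]
r8 m[A→φ3] = [211072, 335340, 135408, 405080]
r8 m[A→φ5] = [2110720, 614790, 992992, 1296256]
r8 m[K→φ0] = [1, 1, 1, 1]
fixed point reached at round 8
b[P] = ⊗ incoming = [4523468, 6190944, 4088108, 2567916]

b[P] = [4523468, 6190944, 4088108, 2567916]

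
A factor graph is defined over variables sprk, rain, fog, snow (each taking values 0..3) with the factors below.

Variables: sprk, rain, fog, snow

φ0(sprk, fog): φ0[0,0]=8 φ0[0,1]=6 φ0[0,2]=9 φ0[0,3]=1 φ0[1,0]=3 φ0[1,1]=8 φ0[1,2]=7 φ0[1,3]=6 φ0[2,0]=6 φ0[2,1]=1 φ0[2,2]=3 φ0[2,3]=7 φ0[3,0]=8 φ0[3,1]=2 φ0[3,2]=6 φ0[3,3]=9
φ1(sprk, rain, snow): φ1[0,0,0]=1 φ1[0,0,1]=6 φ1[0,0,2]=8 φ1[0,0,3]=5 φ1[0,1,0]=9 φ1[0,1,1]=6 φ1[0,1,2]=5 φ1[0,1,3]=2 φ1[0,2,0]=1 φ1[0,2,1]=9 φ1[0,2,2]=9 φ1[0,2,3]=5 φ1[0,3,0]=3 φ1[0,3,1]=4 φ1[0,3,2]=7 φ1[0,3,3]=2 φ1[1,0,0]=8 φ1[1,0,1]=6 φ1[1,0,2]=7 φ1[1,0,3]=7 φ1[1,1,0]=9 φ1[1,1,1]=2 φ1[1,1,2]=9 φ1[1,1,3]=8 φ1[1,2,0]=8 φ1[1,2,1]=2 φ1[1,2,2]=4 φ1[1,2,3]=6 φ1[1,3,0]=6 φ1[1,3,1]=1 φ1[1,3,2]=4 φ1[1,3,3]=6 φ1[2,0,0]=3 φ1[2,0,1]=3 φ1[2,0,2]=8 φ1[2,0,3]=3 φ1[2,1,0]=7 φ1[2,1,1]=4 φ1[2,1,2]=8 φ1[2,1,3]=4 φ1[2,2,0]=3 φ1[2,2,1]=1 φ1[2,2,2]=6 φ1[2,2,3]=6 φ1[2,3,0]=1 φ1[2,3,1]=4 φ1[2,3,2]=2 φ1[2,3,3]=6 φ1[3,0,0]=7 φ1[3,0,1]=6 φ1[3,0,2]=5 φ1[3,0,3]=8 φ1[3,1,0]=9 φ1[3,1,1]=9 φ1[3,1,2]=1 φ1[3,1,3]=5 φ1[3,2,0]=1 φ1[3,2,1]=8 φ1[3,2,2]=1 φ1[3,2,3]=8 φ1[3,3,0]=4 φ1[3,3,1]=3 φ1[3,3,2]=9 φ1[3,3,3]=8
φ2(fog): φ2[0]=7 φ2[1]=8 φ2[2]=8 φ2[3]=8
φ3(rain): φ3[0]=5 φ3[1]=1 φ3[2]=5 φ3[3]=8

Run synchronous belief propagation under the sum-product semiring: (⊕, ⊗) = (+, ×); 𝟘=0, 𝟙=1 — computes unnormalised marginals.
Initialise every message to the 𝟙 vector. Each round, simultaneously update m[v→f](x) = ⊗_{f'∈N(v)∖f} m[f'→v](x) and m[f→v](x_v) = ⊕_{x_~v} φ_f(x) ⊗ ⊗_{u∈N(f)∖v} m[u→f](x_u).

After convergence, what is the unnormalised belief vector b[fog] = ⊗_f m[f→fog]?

b[fog] = [65884, 52928, 77200, 70096]

init: all messages = 𝟙 over 4 values
r1 m[φ0→sprk] = [24, 24, 17, 25]
r1 m[φ0→fog] = [25, 17, 25, 23]
r1 m[φ1→sprk] = [82, 93, 69, 92]
r1 m[φ1→rain] = [91, 97, 78, 70]
r1 m[φ1→snow] = [80, 74, 93, 89]
r1 m[φ2→fog] = [7, 8, 8, 8]
r1 m[φ3→rain] = [5, 1, 5, 8]
r1 m[sprk→φ0] = [1, 1, 1, 1]
r1 m[sprk→φ1] = [1, 1, 1, 1]
r1 m[rain→φ1] = [1, 1, 1, 1]
r1 m[rain→φ3] = [1, 1, 1, 1]
r1 m[fog→φ0] = [1, 1, 1, 1]
r1 m[fog→φ2] = [1, 1, 1, 1]
r1 m[snow→φ1] = [1, 1, 1, 1]
r2 m[φ0→sprk] = [24, 24, 17, 25]
r2 m[φ0→fog] = [25, 17, 25, 23]
r2 m[φ1→sprk] = [82, 93, 69, 92]
r2 m[φ1→rain] = [91, 97, 78, 70]
r2 m[φ1→snow] = [80, 74, 93, 89]
r2 m[φ2→fog] = [7, 8, 8, 8]
r2 m[φ3→rain] = [5, 1, 5, 8]
r2 m[sprk→φ0] = [82, 93, 69, 92]
r2 m[sprk→φ1] = [24, 24, 17, 25]
r2 m[rain→φ1] = [5, 1, 5, 8]
r2 m[rain→φ3] = [91, 97, 78, 70]
r2 m[fog→φ0] = [7, 8, 8, 8]
r2 m[fog→φ2] = [25, 17, 25, 23]
r2 m[snow→φ1] = [1, 1, 1, 1]
r3 m[φ0→sprk] = [184, 189, 130, 192]
r3 m[φ0→fog] = [2085, 1489, 2148, 1951]
r3 m[φ1→sprk] = [370, 404, 292, 436]
r3 m[φ1→rain] = [2091, 2191, 1778, 1613]
r3 m[φ1→snow] = [7110, 7439, 9981, 9910]
r3 m[φ2→fog] = [7, 8, 8, 8]
r3 m[φ3→rain] = [5, 1, 5, 8]
r3 m[sprk→φ0] = [82, 93, 69, 92]
r3 m[sprk→φ1] = [24, 24, 17, 25]
r3 m[rain→φ1] = [5, 1, 5, 8]
r3 m[rain→φ3] = [91, 97, 78, 70]
r3 m[fog→φ0] = [7, 8, 8, 8]
r3 m[fog→φ2] = [25, 17, 25, 23]
r3 m[snow→φ1] = [1, 1, 1, 1]
r4 m[φ0→sprk] = [184, 189, 130, 192]
r4 m[φ0→fog] = [2085, 1489, 2148, 1951]
r4 m[φ1→sprk] = [370, 404, 292, 436]
r4 m[φ1→rain] = [2091, 2191, 1778, 1613]
r4 m[φ1→snow] = [7110, 7439, 9981, 9910]
r4 m[φ2→fog] = [7, 8, 8, 8]
r4 m[φ3→rain] = [5, 1, 5, 8]
r4 m[sprk→φ0] = [370, 404, 292, 436]
r4 m[sprk→φ1] = [184, 189, 130, 192]
r4 m[rain→φ1] = [5, 1, 5, 8]
r4 m[rain→φ3] = [2091, 2191, 1778, 1613]
r4 m[fog→φ0] = [7, 8, 8, 8]
r4 m[fog→φ2] = [2085, 1489, 2148, 1951]
r4 m[snow→φ1] = [1, 1, 1, 1]
r5 m[φ0→sprk] = [184, 189, 130, 192]
r5 m[φ0→fog] = [9412, 6616, 9650, 8762]
r5 m[φ1→sprk] = [370, 404, 292, 436]
r5 m[φ1→rain] = [16174, 16938, 13732, 12455]
r5 m[φ1→snow] = [55207, 57298, 77004, 76599]
r5 m[φ2→fog] = [7, 8, 8, 8]
r5 m[φ3→rain] = [5, 1, 5, 8]
r5 m[sprk→φ0] = [370, 404, 292, 436]
r5 m[sprk→φ1] = [184, 189, 130, 192]
r5 m[rain→φ1] = [5, 1, 5, 8]
r5 m[rain→φ3] = [2091, 2191, 1778, 1613]
r5 m[fog→φ0] = [7, 8, 8, 8]
r5 m[fog→φ2] = [2085, 1489, 2148, 1951]
r5 m[snow→φ1] = [1, 1, 1, 1]
r6 m[φ0→sprk] = [184, 189, 130, 192]
r6 m[φ0→fog] = [9412, 6616, 9650, 8762]
r6 m[φ1→sprk] = [370, 404, 292, 436]
r6 m[φ1→rain] = [16174, 16938, 13732, 12455]
r6 m[φ1→snow] = [55207, 57298, 77004, 76599]
r6 m[φ2→fog] = [7, 8, 8, 8]
r6 m[φ3→rain] = [5, 1, 5, 8]
r6 m[sprk→φ0] = [370, 404, 292, 436]
r6 m[sprk→φ1] = [184, 189, 130, 192]
r6 m[rain→φ1] = [5, 1, 5, 8]
r6 m[rain→φ3] = [16174, 16938, 13732, 12455]
r6 m[fog→φ0] = [7, 8, 8, 8]
r6 m[fog→φ2] = [9412, 6616, 9650, 8762]
r6 m[snow→φ1] = [1, 1, 1, 1]
r7 m[φ0→sprk] = [184, 189, 130, 192]
r7 m[φ0→fog] = [9412, 6616, 9650, 8762]
r7 m[φ1→sprk] = [370, 404, 292, 436]
r7 m[φ1→rain] = [16174, 16938, 13732, 12455]
r7 m[φ1→snow] = [55207, 57298, 77004, 76599]
r7 m[φ2→fog] = [7, 8, 8, 8]
r7 m[φ3→rain] = [5, 1, 5, 8]
r7 m[sprk→φ0] = [370, 404, 292, 436]
r7 m[sprk→φ1] = [184, 189, 130, 192]
r7 m[rain→φ1] = [5, 1, 5, 8]
r7 m[rain→φ3] = [16174, 16938, 13732, 12455]
r7 m[fog→φ0] = [7, 8, 8, 8]
r7 m[fog→φ2] = [9412, 6616, 9650, 8762]
r7 m[snow→φ1] = [1, 1, 1, 1]
fixed point reached at round 7
b[fog] = ⊗ incoming = [65884, 52928, 77200, 70096]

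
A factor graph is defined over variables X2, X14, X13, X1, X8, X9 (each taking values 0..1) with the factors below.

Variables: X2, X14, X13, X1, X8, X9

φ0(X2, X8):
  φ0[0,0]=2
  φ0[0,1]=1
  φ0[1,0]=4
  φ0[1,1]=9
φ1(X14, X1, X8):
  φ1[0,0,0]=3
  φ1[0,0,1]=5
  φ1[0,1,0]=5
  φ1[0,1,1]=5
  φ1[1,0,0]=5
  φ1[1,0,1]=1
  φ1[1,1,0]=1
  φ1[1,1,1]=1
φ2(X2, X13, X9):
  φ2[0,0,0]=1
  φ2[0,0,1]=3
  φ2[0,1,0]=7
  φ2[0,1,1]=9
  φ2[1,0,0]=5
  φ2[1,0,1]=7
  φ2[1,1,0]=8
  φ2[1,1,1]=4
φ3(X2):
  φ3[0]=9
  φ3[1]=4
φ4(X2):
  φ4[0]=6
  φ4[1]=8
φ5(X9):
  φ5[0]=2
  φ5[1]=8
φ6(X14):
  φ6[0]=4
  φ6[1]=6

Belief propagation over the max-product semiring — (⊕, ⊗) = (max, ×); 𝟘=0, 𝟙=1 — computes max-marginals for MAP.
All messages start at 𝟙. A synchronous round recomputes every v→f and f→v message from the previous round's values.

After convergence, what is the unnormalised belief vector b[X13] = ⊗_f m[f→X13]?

b[X13] = [322560, 233280]

init: all messages = 𝟙 over 2 values
r1 m[φ0→X2] = [2, 9]
r1 m[φ0→X8] = [4, 9]
r1 m[φ1→X14] = [5, 5]
r1 m[φ1→X1] = [5, 5]
r1 m[φ1→X8] = [5, 5]
r1 m[φ2→X2] = [9, 8]
r1 m[φ2→X13] = [7, 9]
r1 m[φ2→X9] = [8, 9]
r1 m[φ3→X2] = [9, 4]
r1 m[φ4→X2] = [6, 8]
r1 m[φ5→X9] = [2, 8]
r1 m[φ6→X14] = [4, 6]
r1 m[X2→φ0] = [1, 1]
r1 m[X2→φ2] = [1, 1]
r1 m[X2→φ3] = [1, 1]
r1 m[X2→φ4] = [1, 1]
r1 m[X14→φ1] = [1, 1]
r1 m[X14→φ6] = [1, 1]
r1 m[X13→φ2] = [1, 1]
r1 m[X1→φ1] = [1, 1]
r1 m[X8→φ0] = [1, 1]
r1 m[X8→φ1] = [1, 1]
r1 m[X9→φ2] = [1, 1]
r1 m[X9→φ5] = [1, 1]
r2 m[φ0→X2] = [2, 9]
r2 m[φ0→X8] = [4, 9]
r2 m[φ1→X14] = [5, 5]
r2 m[φ1→X1] = [5, 5]
r2 m[φ1→X8] = [5, 5]
r2 m[φ2→X2] = [9, 8]
r2 m[φ2→X13] = [7, 9]
r2 m[φ2→X9] = [8, 9]
r2 m[φ3→X2] = [9, 4]
r2 m[φ4→X2] = [6, 8]
r2 m[φ5→X9] = [2, 8]
r2 m[φ6→X14] = [4, 6]
r2 m[X2→φ0] = [486, 256]
r2 m[X2→φ2] = [108, 288]
r2 m[X2→φ3] = [108, 576]
r2 m[X2→φ4] = [162, 288]
r2 m[X14→φ1] = [4, 6]
r2 m[X14→φ6] = [5, 5]
r2 m[X13→φ2] = [1, 1]
r2 m[X1→φ1] = [1, 1]
r2 m[X8→φ0] = [5, 5]
r2 m[X8→φ1] = [4, 9]
r2 m[X9→φ2] = [2, 8]
r2 m[X9→φ5] = [8, 9]
r3 m[φ0→X2] = [10, 45]
r3 m[φ0→X8] = [1024, 2304]
r3 m[φ1→X14] = [45, 20]
r3 m[φ1→X1] = [180, 180]
r3 m[φ1→X8] = [30, 20]
r3 m[φ2→X2] = [72, 56]
r3 m[φ2→X13] = [16128, 9216]
r3 m[φ2→X9] = [2304, 2016]
r3 m[φ3→X2] = [9, 4]
r3 m[φ4→X2] = [6, 8]
r3 m[φ5→X9] = [2, 8]
r3 m[φ6→X14] = [4, 6]
r3 m[X2→φ0] = [486, 256]
r3 m[X2→φ2] = [108, 288]
r3 m[X2→φ3] = [108, 576]
r3 m[X2→φ4] = [162, 288]
r3 m[X14→φ1] = [4, 6]
r3 m[X14→φ6] = [5, 5]
r3 m[X13→φ2] = [1, 1]
r3 m[X1→φ1] = [1, 1]
r3 m[X8→φ0] = [5, 5]
r3 m[X8→φ1] = [4, 9]
r3 m[X9→φ2] = [2, 8]
r3 m[X9→φ5] = [8, 9]
r4 m[φ0→X2] = [10, 45]
r4 m[φ0→X8] = [1024, 2304]
r4 m[φ1→X14] = [45, 20]
r4 m[φ1→X1] = [180, 180]
r4 m[φ1→X8] = [30, 20]
r4 m[φ2→X2] = [72, 56]
r4 m[φ2→X13] = [16128, 9216]
r4 m[φ2→X9] = [2304, 2016]
r4 m[φ3→X2] = [9, 4]
r4 m[φ4→X2] = [6, 8]
r4 m[φ5→X9] = [2, 8]
r4 m[φ6→X14] = [4, 6]
r4 m[X2→φ0] = [3888, 1792]
r4 m[X2→φ2] = [540, 1440]
r4 m[X2→φ3] = [4320, 20160]
r4 m[X2→φ4] = [6480, 10080]
r4 m[X14→φ1] = [4, 6]
r4 m[X14→φ6] = [45, 20]
r4 m[X13→φ2] = [1, 1]
r4 m[X1→φ1] = [1, 1]
r4 m[X8→φ0] = [30, 20]
r4 m[X8→φ1] = [1024, 2304]
r4 m[X9→φ2] = [2, 8]
r4 m[X9→φ5] = [2304, 2016]
r5 m[φ0→X2] = [60, 180]
r5 m[φ0→X8] = [7776, 16128]
r5 m[φ1→X14] = [11520, 5120]
r5 m[φ1→X1] = [46080, 46080]
r5 m[φ1→X8] = [30, 20]
r5 m[φ2→X2] = [72, 56]
r5 m[φ2→X13] = [80640, 46080]
r5 m[φ2→X9] = [11520, 10080]
r5 m[φ3→X2] = [9, 4]
r5 m[φ4→X2] = [6, 8]
r5 m[φ5→X9] = [2, 8]
r5 m[φ6→X14] = [4, 6]
r5 m[X2→φ0] = [3888, 1792]
r5 m[X2→φ2] = [540, 1440]
r5 m[X2→φ3] = [4320, 20160]
r5 m[X2→φ4] = [6480, 10080]
r5 m[X14→φ1] = [4, 6]
r5 m[X14→φ6] = [45, 20]
r5 m[X13→φ2] = [1, 1]
r5 m[X1→φ1] = [1, 1]
r5 m[X8→φ0] = [30, 20]
r5 m[X8→φ1] = [1024, 2304]
r5 m[X9→φ2] = [2, 8]
r5 m[X9→φ5] = [2304, 2016]
r6 m[φ0→X2] = [60, 180]
r6 m[φ0→X8] = [7776, 16128]
r6 m[φ1→X14] = [11520, 5120]
r6 m[φ1→X1] = [46080, 46080]
r6 m[φ1→X8] = [30, 20]
r6 m[φ2→X2] = [72, 56]
r6 m[φ2→X13] = [80640, 46080]
r6 m[φ2→X9] = [11520, 10080]
r6 m[φ3→X2] = [9, 4]
r6 m[φ4→X2] = [6, 8]
r6 m[φ5→X9] = [2, 8]
r6 m[φ6→X14] = [4, 6]
r6 m[X2→φ0] = [3888, 1792]
r6 m[X2→φ2] = [3240, 5760]
r6 m[X2→φ3] = [25920, 80640]
r6 m[X2→φ4] = [38880, 40320]
r6 m[X14→φ1] = [4, 6]
r6 m[X14→φ6] = [11520, 5120]
r6 m[X13→φ2] = [1, 1]
r6 m[X1→φ1] = [1, 1]
r6 m[X8→φ0] = [30, 20]
r6 m[X8→φ1] = [7776, 16128]
r6 m[X9→φ2] = [2, 8]
r6 m[X9→φ5] = [11520, 10080]
r7 m[φ0→X2] = [60, 180]
r7 m[φ0→X8] = [7776, 16128]
r7 m[φ1→X14] = [80640, 38880]
r7 m[φ1→X1] = [322560, 322560]
r7 m[φ1→X8] = [30, 20]
r7 m[φ2→X2] = [72, 56]
r7 m[φ2→X13] = [322560, 233280]
r7 m[φ2→X9] = [46080, 40320]
r7 m[φ3→X2] = [9, 4]
r7 m[φ4→X2] = [6, 8]
r7 m[φ5→X9] = [2, 8]
r7 m[φ6→X14] = [4, 6]
r7 m[X2→φ0] = [3888, 1792]
r7 m[X2→φ2] = [3240, 5760]
r7 m[X2→φ3] = [25920, 80640]
r7 m[X2→φ4] = [38880, 40320]
r7 m[X14→φ1] = [4, 6]
r7 m[X14→φ6] = [11520, 5120]
r7 m[X13→φ2] = [1, 1]
r7 m[X1→φ1] = [1, 1]
r7 m[X8→φ0] = [30, 20]
r7 m[X8→φ1] = [7776, 16128]
r7 m[X9→φ2] = [2, 8]
r7 m[X9→φ5] = [11520, 10080]
r8 m[φ0→X2] = [60, 180]
r8 m[φ0→X8] = [7776, 16128]
r8 m[φ1→X14] = [80640, 38880]
r8 m[φ1→X1] = [322560, 322560]
r8 m[φ1→X8] = [30, 20]
r8 m[φ2→X2] = [72, 56]
r8 m[φ2→X13] = [322560, 233280]
r8 m[φ2→X9] = [46080, 40320]
r8 m[φ3→X2] = [9, 4]
r8 m[φ4→X2] = [6, 8]
r8 m[φ5→X9] = [2, 8]
r8 m[φ6→X14] = [4, 6]
r8 m[X2→φ0] = [3888, 1792]
r8 m[X2→φ2] = [3240, 5760]
r8 m[X2→φ3] = [25920, 80640]
r8 m[X2→φ4] = [38880, 40320]
r8 m[X14→φ1] = [4, 6]
r8 m[X14→φ6] = [80640, 38880]
r8 m[X13→φ2] = [1, 1]
r8 m[X1→φ1] = [1, 1]
r8 m[X8→φ0] = [30, 20]
r8 m[X8→φ1] = [7776, 16128]
r8 m[X9→φ2] = [2, 8]
r8 m[X9→φ5] = [46080, 40320]
r9 m[φ0→X2] = [60, 180]
r9 m[φ0→X8] = [7776, 16128]
r9 m[φ1→X14] = [80640, 38880]
r9 m[φ1→X1] = [322560, 322560]
r9 m[φ1→X8] = [30, 20]
r9 m[φ2→X2] = [72, 56]
r9 m[φ2→X13] = [322560, 233280]
r9 m[φ2→X9] = [46080, 40320]
r9 m[φ3→X2] = [9, 4]
r9 m[φ4→X2] = [6, 8]
r9 m[φ5→X9] = [2, 8]
r9 m[φ6→X14] = [4, 6]
r9 m[X2→φ0] = [3888, 1792]
r9 m[X2→φ2] = [3240, 5760]
r9 m[X2→φ3] = [25920, 80640]
r9 m[X2→φ4] = [38880, 40320]
r9 m[X14→φ1] = [4, 6]
r9 m[X14→φ6] = [80640, 38880]
r9 m[X13→φ2] = [1, 1]
r9 m[X1→φ1] = [1, 1]
r9 m[X8→φ0] = [30, 20]
r9 m[X8→φ1] = [7776, 16128]
r9 m[X9→φ2] = [2, 8]
r9 m[X9→φ5] = [46080, 40320]
fixed point reached at round 9
b[X13] = ⊗ incoming = [322560, 233280]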